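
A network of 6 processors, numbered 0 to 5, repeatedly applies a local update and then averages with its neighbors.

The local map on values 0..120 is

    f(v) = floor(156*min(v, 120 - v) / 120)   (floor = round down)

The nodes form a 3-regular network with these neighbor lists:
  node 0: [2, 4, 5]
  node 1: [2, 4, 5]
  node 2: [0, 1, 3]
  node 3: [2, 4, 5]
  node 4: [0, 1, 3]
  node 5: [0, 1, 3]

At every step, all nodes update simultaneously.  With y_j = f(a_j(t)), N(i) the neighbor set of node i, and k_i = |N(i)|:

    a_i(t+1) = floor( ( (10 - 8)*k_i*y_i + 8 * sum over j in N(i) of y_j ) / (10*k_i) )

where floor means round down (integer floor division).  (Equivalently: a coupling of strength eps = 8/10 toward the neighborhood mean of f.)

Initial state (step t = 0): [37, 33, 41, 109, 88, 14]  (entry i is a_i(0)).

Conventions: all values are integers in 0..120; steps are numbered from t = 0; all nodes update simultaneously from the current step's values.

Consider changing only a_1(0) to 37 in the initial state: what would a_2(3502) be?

Answer: a_2(3502) = 76
Key observation: The state at step 8, [74, 74, 74, 74, 74, 74], reappears at step 12: the system is in a cycle of period 4 from step 8 on.  Therefore the state at step 3502 equals the state at step 8 + ((3502 - 8) mod 4) = 10, which is [76, 76, 76, 76, 76, 76].

Derivation:
t=0: [37, 37, 41, 109, 88, 14]
t=1: [39, 39, 39, 32, 37, 32]
t=2: [47, 47, 47, 45, 47, 45]
t=3: [60, 60, 60, 59, 60, 59]
t=4: [77, 77, 77, 77, 77, 77]
t=5: [55, 55, 55, 55, 55, 55]
t=6: [71, 71, 71, 71, 71, 71]
t=7: [63, 63, 63, 63, 63, 63]
t=8: [74, 74, 74, 74, 74, 74]
t=9: [59, 59, 59, 59, 59, 59]
t=10: [76, 76, 76, 76, 76, 76]
t=11: [57, 57, 57, 57, 57, 57]
t=12: [74, 74, 74, 74, 74, 74]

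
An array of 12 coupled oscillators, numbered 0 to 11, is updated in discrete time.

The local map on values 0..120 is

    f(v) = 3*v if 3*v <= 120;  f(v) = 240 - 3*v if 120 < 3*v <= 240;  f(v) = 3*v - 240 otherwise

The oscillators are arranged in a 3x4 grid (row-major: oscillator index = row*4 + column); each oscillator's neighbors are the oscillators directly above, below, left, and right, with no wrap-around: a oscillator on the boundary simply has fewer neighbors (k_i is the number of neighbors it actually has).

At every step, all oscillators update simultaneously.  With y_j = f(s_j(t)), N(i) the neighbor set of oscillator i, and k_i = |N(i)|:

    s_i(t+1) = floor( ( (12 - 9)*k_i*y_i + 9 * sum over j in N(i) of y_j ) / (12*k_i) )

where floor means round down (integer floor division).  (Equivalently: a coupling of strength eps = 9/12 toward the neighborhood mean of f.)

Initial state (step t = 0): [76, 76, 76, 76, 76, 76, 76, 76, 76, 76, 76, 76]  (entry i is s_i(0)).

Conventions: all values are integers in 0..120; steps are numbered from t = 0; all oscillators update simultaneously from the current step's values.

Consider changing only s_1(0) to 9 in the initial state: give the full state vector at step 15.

Simulating step by step:
t=0: [76, 9, 76, 76, 76, 76, 76, 76, 76, 76, 76, 76]
t=1: [17, 15, 15, 12, 12, 14, 12, 12, 12, 12, 12, 12]
t=2: [43, 45, 40, 39, 41, 39, 38, 36, 36, 37, 36, 36]
t=3: [111, 113, 114, 114, 113, 113, 113, 111, 112, 111, 110, 108]
t=4: [97, 98, 100, 98, 96, 97, 96, 94, 96, 94, 91, 89]
t=5: [51, 54, 54, 51, 49, 48, 46, 42, 45, 43, 37, 34]
t=6: [85, 84, 86, 93, 95, 96, 100, 101, 102, 105, 106, 109]
t=7: [25, 23, 32, 40, 43, 48, 53, 62, 61, 66, 75, 74]
t=8: [86, 84, 91, 86, 84, 80, 69, 68, 71, 52, 39, 30]
t=9: [13, 15, 24, 30, 14, 26, 43, 44, 42, 57, 81, 79]
t=10: [42, 58, 79, 90, 68, 69, 76, 78, 70, 66, 46, 42]
t=11: [66, 54, 27, 10, 53, 37, 30, 40, 36, 51, 67, 69]
t=12: [70, 78, 69, 82, 85, 90, 88, 68, 90, 86, 62, 67]
t=13: [15, 24, 17, 27, 26, 19, 34, 26, 19, 33, 33, 43]
t=14: [67, 56, 76, 68, 59, 80, 78, 93, 80, 78, 102, 94]
t=15: [60, 30, 31, 28, 25, 27, 23, 30, 25, 18, 30, 49]

Answer: [60, 30, 31, 28, 25, 27, 23, 30, 25, 18, 30, 49]
Key observation: This trace re-runs the system from the modified initial state.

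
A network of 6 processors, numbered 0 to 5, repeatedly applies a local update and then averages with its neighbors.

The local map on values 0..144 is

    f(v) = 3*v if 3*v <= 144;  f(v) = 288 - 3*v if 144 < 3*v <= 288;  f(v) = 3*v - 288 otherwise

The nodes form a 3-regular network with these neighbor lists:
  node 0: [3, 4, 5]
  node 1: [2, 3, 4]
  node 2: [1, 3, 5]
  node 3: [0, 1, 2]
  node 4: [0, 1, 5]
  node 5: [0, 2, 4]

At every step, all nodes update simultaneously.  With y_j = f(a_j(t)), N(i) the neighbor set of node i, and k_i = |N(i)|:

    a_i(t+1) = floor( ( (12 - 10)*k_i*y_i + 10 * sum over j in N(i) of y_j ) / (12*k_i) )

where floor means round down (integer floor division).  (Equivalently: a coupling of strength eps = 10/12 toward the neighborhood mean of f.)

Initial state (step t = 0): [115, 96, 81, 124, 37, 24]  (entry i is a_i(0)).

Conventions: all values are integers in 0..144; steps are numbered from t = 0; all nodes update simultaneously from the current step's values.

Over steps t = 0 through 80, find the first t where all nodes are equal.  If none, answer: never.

Simulating step by step:
t=0: [115, 96, 81, 124, 37, 24]  (not all equal)
t=1: [83, 66, 50, 42, 54, 71]  (not all equal)
t=2: [97, 123, 103, 95, 77, 96]  (not all equal)
t=3: [17, 36, 26, 29, 32, 22]  (not all equal)
t=4: [77, 90, 85, 80, 78, 73]  (not all equal)
t=5: [57, 40, 43, 38, 49, 51]  (not all equal)
t=6: [127, 126, 124, 120, 126, 130]  (not all equal)
t=7: [88, 83, 87, 86, 94, 91]  (not all equal)
t=8: [18, 24, 27, 30, 22, 18]  (not all equal)
t=9: [67, 77, 73, 72, 61, 64]  (not all equal)
t=10: [90, 77, 74, 71, 84, 88]  (not all equal)
t=11: [40, 58, 54, 51, 33, 37]  (not all equal)
t=12: [115, 119, 121, 122, 112, 114]  (not all equal)
t=13: [59, 67, 68, 68, 58, 59]  (not all equal)
t=14: [104, 92, 92, 92, 104, 104]  (not all equal)
t=15: [20, 15, 15, 15, 20, 20]  (not all equal)
t=16: [55, 49, 49, 49, 55, 55]  (not all equal)
t=17: [128, 136, 136, 136, 128, 128]  (not all equal)
t=18: [102, 113, 113, 113, 102, 102]  (not all equal)
t=19: [27, 41, 41, 41, 27, 27]  (not all equal)
t=20: [92, 111, 111, 111, 92, 92]  (not all equal)
t=21: [21, 35, 35, 35, 21, 21]  (not all equal)
t=22: [74, 93, 93, 93, 74, 74]  (not all equal)
t=23: [50, 24, 24, 24, 50, 50]  (not all equal)
t=24: [119, 90, 90, 90, 119, 119]  (not all equal)
t=25: [54, 32, 32, 32, 54, 54]  (not all equal)
t=26: [117, 104, 104, 104, 117, 117]  (not all equal)
t=27: [52, 34, 34, 34, 52, 52]  (not all equal)
t=28: [123, 110, 110, 110, 123, 123]  (not all equal)
t=29: [70, 52, 52, 52, 70, 70]  (not all equal)
t=30: [93, 117, 117, 117, 93, 93]  (not all equal)
t=31: [24, 48, 48, 48, 24, 24]  (not all equal)
t=32: [92, 124, 124, 124, 92, 92]  (not all equal)
t=33: [32, 64, 64, 64, 32, 32]  (not all equal)
t=34: [96, 96, 96, 96, 96, 96]  (all equal)

Answer: 34
Key observation: Synchronization is absorbing here: once all nodes are equal they stay equal, and step 34 is the first all-equal step.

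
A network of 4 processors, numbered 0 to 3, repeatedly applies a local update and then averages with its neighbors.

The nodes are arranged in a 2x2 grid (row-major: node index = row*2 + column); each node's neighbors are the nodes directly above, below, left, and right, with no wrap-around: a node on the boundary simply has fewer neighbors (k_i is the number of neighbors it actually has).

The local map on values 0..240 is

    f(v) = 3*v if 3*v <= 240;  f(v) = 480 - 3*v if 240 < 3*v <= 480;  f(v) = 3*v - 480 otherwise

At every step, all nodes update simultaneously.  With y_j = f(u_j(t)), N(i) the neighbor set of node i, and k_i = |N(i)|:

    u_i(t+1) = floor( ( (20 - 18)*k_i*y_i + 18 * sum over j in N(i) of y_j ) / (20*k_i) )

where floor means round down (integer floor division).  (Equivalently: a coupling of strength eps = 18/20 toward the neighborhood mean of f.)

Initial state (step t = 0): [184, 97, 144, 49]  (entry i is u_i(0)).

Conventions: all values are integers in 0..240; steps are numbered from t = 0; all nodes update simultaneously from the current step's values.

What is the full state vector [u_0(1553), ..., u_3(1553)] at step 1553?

Answer: [228, 228, 228, 228]
Key observation: The state at step 15, [132, 132, 132, 132], reappears at step 19: the system is in a cycle of period 4 from step 15 on.  Therefore the state at step 1553 equals the state at step 15 + ((1553 - 15) mod 4) = 17, which is [228, 228, 228, 228].

Derivation:
t=0: [184, 97, 144, 49]
t=1: [113, 117, 103, 121]
t=2: [149, 129, 133, 146]
t=3: [81, 43, 41, 82]
t=4: [137, 224, 224, 136]
t=5: [179, 82, 82, 180]
t=6: [216, 76, 76, 216]
t=7: [222, 174, 174, 222]
t=8: [56, 171, 171, 56]
t=9: [46, 154, 154, 46]
t=10: [30, 126, 126, 30]
t=11: [100, 91, 91, 100]
t=12: [204, 182, 182, 204]
t=13: [72, 125, 125, 72]
t=14: [116, 204, 204, 116]
t=15: [132, 132, 132, 132]
t=16: [84, 84, 84, 84]
t=17: [228, 228, 228, 228]
t=18: [204, 204, 204, 204]
t=19: [132, 132, 132, 132]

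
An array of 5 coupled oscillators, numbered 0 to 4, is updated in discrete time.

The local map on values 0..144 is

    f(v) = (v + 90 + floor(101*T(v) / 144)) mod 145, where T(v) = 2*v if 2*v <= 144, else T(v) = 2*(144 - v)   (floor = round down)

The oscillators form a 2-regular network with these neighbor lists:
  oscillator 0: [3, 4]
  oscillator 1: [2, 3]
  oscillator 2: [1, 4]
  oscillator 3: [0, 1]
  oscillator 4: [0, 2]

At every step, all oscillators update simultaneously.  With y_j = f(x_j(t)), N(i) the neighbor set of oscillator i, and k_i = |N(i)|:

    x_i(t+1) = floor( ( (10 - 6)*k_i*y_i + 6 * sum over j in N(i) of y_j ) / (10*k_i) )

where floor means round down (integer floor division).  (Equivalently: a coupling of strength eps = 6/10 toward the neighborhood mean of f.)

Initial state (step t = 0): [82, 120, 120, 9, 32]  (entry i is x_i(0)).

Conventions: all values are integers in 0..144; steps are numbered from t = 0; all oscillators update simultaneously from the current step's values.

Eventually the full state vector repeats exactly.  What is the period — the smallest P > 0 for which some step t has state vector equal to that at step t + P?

Answer: 2
Key observation: The state at step 4, [105, 105, 105, 105, 105], reappears at step 6 — and no state repeats earlier — so the cycle the system enters has period 2.

Derivation:
t=0: [82, 120, 120, 9, 32]
t=1: [84, 101, 74, 107, 71]
t=2: [110, 108, 113, 106, 115]
t=3: [102, 102, 101, 103, 100]
t=4: [105, 105, 105, 105, 105]
t=5: [104, 104, 104, 104, 104]
t=6: [105, 105, 105, 105, 105]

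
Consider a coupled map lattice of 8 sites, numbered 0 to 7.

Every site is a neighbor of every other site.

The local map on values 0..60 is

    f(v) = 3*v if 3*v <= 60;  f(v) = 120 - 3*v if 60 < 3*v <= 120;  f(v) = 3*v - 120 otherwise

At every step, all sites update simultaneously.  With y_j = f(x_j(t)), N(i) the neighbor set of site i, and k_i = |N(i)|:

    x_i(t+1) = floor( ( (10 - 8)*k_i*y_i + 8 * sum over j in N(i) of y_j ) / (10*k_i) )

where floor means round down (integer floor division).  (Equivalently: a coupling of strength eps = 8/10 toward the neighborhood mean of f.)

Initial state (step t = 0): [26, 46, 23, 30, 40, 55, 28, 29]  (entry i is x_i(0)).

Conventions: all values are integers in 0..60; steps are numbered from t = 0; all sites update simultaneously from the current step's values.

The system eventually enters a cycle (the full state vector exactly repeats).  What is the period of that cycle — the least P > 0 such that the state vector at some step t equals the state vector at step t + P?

Answer: 2
Key observation: The state at step 4, [12, 12, 12, 12, 12, 12, 12, 12], reappears at step 6 — and no state repeats earlier — so the cycle the system enters has period 2.

Derivation:
t=0: [26, 46, 23, 30, 40, 55, 28, 29]
t=1: [32, 30, 33, 31, 29, 33, 32, 31]
t=2: [25, 26, 25, 25, 26, 25, 25, 25]
t=3: [44, 44, 44, 44, 44, 44, 44, 44]
t=4: [12, 12, 12, 12, 12, 12, 12, 12]
t=5: [36, 36, 36, 36, 36, 36, 36, 36]
t=6: [12, 12, 12, 12, 12, 12, 12, 12]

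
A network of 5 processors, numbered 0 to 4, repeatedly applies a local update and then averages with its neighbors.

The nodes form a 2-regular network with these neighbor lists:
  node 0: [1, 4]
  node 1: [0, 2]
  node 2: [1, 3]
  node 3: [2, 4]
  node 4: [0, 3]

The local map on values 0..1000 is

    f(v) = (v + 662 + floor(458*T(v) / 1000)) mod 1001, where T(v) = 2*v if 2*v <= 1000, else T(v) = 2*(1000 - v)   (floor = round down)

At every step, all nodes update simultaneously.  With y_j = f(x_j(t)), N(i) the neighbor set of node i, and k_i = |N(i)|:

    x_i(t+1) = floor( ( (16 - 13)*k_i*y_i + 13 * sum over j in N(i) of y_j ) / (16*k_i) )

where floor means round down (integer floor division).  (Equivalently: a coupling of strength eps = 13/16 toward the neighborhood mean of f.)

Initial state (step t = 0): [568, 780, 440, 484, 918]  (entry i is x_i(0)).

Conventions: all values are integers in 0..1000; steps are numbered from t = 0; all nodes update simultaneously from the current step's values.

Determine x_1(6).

Answer: x_1(6) = 629

Derivation:
t=0: [568, 780, 440, 484, 918]
t=1: [643, 578, 594, 580, 615]
t=2: [627, 627, 625, 626, 628]
t=3: [629, 629, 629, 629, 629]
t=4: [629, 629, 629, 629, 629]
t=5: [629, 629, 629, 629, 629]
t=6: [629, 629, 629, 629, 629]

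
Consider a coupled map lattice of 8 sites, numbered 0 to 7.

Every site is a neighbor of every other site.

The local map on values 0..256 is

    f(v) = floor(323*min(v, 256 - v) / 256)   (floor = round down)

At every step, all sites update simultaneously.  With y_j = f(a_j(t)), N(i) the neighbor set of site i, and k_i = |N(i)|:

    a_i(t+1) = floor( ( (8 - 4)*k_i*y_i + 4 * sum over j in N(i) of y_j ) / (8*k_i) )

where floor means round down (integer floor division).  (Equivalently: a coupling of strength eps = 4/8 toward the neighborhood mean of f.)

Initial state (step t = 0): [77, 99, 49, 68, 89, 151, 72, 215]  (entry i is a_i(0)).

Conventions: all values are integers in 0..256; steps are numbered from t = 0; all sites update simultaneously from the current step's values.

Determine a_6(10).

Answer: a_6(10) = 121

Derivation:
t=0: [77, 99, 49, 68, 89, 151, 72, 215]
t=1: [95, 106, 79, 90, 101, 110, 92, 75]
t=2: [118, 124, 109, 115, 121, 126, 116, 107]
t=3: [147, 150, 142, 146, 149, 151, 146, 141]
t=4: [137, 135, 139, 137, 136, 135, 137, 140]
t=5: [149, 150, 148, 149, 150, 150, 149, 148]
t=6: [134, 133, 135, 134, 133, 133, 134, 135]
t=7: [153, 154, 152, 153, 154, 154, 153, 152]
t=8: [129, 128, 129, 129, 128, 128, 129, 129]
t=9: [160, 160, 160, 160, 160, 160, 160, 160]
t=10: [121, 121, 121, 121, 121, 121, 121, 121]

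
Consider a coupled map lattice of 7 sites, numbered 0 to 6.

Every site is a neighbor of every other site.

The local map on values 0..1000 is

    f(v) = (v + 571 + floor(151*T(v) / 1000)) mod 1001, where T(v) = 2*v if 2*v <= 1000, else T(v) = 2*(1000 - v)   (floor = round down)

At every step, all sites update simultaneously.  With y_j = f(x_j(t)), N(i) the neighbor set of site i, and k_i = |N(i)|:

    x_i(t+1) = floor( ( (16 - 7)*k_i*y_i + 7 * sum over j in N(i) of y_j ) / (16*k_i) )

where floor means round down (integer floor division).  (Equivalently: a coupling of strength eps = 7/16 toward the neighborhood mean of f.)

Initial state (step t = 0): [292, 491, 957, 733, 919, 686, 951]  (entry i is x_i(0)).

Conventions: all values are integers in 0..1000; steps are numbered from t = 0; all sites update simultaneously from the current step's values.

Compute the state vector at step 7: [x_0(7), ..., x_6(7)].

Simulating step by step:
t=0: [292, 491, 957, 733, 919, 686, 951]
t=1: [719, 356, 517, 441, 504, 425, 515]
t=2: [281, 115, 212, 169, 208, 159, 212]
t=3: [878, 772, 834, 807, 831, 800, 834]
t=4: [464, 428, 449, 440, 448, 437, 449]
t=5: [161, 138, 151, 145, 150, 143, 151]
t=6: [771, 757, 765, 761, 764, 760, 765]
t=7: [407, 402, 404, 403, 404, 403, 404]

Answer: [407, 402, 404, 403, 404, 403, 404]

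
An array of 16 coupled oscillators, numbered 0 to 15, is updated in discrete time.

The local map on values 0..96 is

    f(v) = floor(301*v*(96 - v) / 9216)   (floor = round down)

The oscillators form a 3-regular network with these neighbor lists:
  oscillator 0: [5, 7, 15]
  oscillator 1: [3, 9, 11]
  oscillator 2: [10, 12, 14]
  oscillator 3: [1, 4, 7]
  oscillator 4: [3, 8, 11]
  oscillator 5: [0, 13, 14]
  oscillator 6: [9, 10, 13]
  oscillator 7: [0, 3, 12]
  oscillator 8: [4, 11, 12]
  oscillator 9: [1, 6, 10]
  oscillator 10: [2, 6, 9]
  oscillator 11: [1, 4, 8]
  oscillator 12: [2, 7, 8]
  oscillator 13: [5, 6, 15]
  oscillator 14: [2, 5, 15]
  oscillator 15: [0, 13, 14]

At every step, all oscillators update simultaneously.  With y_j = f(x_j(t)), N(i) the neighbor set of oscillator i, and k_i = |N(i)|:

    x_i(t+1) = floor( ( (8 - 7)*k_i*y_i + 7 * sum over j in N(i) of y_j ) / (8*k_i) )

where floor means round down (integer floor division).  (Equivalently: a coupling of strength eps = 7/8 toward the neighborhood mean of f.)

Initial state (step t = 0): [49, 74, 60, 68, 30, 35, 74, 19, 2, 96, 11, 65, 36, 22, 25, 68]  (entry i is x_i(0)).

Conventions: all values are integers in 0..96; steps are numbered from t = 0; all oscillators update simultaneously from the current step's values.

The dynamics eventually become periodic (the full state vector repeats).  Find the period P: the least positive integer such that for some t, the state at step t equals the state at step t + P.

Simulating step by step:
t=0: [49, 74, 60, 68, 30, 35, 74, 19, 2, 96, 11, 65, 36, 22, 25, 68]
t=1: [61, 43, 54, 55, 46, 62, 30, 66, 58, 39, 39, 44, 44, 60, 65, 61]
t=2: [67, 73, 70, 71, 72, 68, 70, 71, 73, 70, 70, 73, 70, 67, 69, 68]
t=3: [60, 56, 59, 55, 55, 62, 60, 59, 56, 57, 59, 54, 56, 61, 60, 62]
t=4: [69, 73, 71, 72, 73, 69, 70, 71, 73, 71, 71, 73, 71, 68, 69, 69]
t=5: [59, 55, 57, 55, 54, 60, 58, 57, 54, 56, 57, 54, 56, 59, 59, 60]
t=6: [70, 73, 72, 73, 73, 70, 71, 72, 73, 72, 72, 73, 72, 70, 70, 70]
t=7: [58, 54, 56, 54, 54, 59, 57, 56, 54, 55, 56, 54, 55, 58, 58, 59]
t=8: [71, 73, 72, 73, 74, 71, 72, 72, 73, 73, 72, 74, 73, 71, 71, 71]
t=9: [56, 53, 55, 54, 53, 57, 55, 55, 53, 55, 55, 53, 55, 56, 56, 57]
t=10: [72, 73, 73, 73, 74, 72, 73, 73, 73, 73, 73, 74, 73, 72, 72, 72]
t=11: [55, 53, 54, 53, 53, 56, 54, 54, 53, 54, 54, 53, 54, 55, 55, 56]
t=12: [73, 74, 73, 74, 74, 73, 73, 73, 74, 74, 74, 74, 74, 73, 73, 73]
t=13: [54, 53, 53, 53, 53, 54, 53, 53, 53, 53, 53, 53, 53, 54, 54, 54]
t=14: [74, 74, 74, 74, 74, 74, 74, 74, 74, 74, 74, 74, 74, 74, 74, 74]
t=15: [53, 53, 53, 53, 53, 53, 53, 53, 53, 53, 53, 53, 53, 53, 53, 53]
t=16: [74, 74, 74, 74, 74, 74, 74, 74, 74, 74, 74, 74, 74, 74, 74, 74]

Answer: 2
Key observation: The state at step 14, [74, 74, 74, 74, 74, 74, 74, 74, 74, 74, 74, 74, 74, 74, 74, 74], reappears at step 16 — and no state repeats earlier — so the cycle the system enters has period 2.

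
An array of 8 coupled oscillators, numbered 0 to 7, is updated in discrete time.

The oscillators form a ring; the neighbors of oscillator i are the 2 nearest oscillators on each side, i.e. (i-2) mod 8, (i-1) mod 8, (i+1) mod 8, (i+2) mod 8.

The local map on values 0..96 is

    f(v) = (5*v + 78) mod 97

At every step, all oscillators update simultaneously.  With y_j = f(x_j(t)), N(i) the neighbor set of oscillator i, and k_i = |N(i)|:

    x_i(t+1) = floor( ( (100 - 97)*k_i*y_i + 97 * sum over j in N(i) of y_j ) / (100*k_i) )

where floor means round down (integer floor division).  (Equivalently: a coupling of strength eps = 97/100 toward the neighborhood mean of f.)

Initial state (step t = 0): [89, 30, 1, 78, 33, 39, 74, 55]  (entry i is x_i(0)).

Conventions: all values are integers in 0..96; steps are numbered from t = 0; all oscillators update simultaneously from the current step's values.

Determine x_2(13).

Simulating step by step:
t=0: [89, 30, 1, 78, 33, 39, 74, 55]
t=1: [59, 64, 51, 61, 74, 63, 57, 53]
t=2: [45, 65, 60, 31, 52, 67, 50, 42]
t=3: [56, 56, 30, 43, 47, 53, 44, 24]
t=4: [29, 27, 39, 42, 23, 10, 35, 46]
t=5: [43, 53, 60, 57, 66, 65, 43, 33]
t=6: [46, 52, 38, 44, 43, 35, 20, 18]
t=7: [66, 42, 19, 44, 53, 40, 38, 51]
t=8: [69, 37, 44, 74, 60, 44, 50, 67]
t=9: [34, 32, 61, 43, 29, 50, 38, 36]
t=10: [68, 52, 34, 49, 50, 42, 46, 52]
t=11: [40, 40, 37, 57, 48, 35, 50, 47]
t=12: [53, 62, 66, 60, 58, 40, 47, 64]
t=13: [14, 40, 52, 46, 53, 50, 54, 38]

Answer: x_2(13) = 52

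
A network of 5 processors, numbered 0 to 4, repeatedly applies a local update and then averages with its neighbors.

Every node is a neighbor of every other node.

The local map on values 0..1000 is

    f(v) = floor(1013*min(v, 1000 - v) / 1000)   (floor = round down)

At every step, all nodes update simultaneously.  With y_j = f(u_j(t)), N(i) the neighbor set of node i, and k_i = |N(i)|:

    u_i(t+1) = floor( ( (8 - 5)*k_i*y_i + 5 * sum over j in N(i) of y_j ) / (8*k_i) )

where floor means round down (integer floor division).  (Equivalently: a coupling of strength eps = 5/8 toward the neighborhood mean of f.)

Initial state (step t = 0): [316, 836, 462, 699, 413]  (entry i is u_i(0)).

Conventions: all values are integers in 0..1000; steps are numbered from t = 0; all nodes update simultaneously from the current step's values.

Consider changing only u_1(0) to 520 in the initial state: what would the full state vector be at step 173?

Simulating step by step:
t=0: [316, 520, 462, 699, 413]
t=1: [381, 418, 414, 378, 403]
t=2: [399, 407, 406, 398, 404]
t=3: [406, 408, 408, 406, 408]
t=4: [411, 412, 412, 411, 412]
t=5: [416, 416, 416, 416, 416]
t=6: [421, 421, 421, 421, 421]
t=7: [426, 426, 426, 426, 426]
t=8: [431, 431, 431, 431, 431]
t=9: [436, 436, 436, 436, 436]
t=10: [441, 441, 441, 441, 441]
t=11: [446, 446, 446, 446, 446]
t=12: [451, 451, 451, 451, 451]
t=13: [456, 456, 456, 456, 456]
t=14: [461, 461, 461, 461, 461]
t=15: [466, 466, 466, 466, 466]
t=16: [472, 472, 472, 472, 472]
t=17: [478, 478, 478, 478, 478]
t=18: [484, 484, 484, 484, 484]
t=19: [490, 490, 490, 490, 490]
t=20: [496, 496, 496, 496, 496]
t=21: [502, 502, 502, 502, 502]
t=22: [504, 504, 504, 504, 504]
t=23: [502, 502, 502, 502, 502]

Answer: [502, 502, 502, 502, 502]
Key observation: The state at step 21, [502, 502, 502, 502, 502], reappears at step 23: the system is in a cycle of period 2 from step 21 on.  Therefore the state at step 173 equals the state at step 21 + ((173 - 21) mod 2) = 21, which is [502, 502, 502, 502, 502].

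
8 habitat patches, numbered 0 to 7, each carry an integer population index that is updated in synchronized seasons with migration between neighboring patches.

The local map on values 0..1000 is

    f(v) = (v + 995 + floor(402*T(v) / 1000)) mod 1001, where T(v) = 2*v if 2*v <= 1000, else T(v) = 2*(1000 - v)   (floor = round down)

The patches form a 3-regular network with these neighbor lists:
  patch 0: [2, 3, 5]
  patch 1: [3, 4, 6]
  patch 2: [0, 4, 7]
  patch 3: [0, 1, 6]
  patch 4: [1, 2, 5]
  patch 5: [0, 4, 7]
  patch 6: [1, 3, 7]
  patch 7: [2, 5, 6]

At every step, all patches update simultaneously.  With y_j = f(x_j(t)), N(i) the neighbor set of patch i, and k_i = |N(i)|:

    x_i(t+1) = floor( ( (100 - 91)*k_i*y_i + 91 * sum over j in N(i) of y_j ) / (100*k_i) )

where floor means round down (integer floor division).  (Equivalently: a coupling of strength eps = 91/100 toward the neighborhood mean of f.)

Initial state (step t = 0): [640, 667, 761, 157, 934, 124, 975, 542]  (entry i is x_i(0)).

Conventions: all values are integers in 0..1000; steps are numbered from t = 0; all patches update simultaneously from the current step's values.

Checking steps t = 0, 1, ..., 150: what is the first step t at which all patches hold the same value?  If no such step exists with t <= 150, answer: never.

Simulating step by step:
t=0: [640, 667, 761, 157, 934, 124, 975, 542]  (not all equal)
t=1: [520, 765, 936, 886, 722, 871, 728, 734]  (not all equal)
t=2: [966, 949, 931, 932, 962, 930, 951, 961]  (not all equal)
t=3: [980, 983, 985, 984, 981, 985, 983, 981]  (not all equal)
t=4: [990, 990, 990, 990, 990, 990, 990, 990]  (all equal)

Answer: 4
Key observation: Synchronization is absorbing here: once all patches are equal they stay equal, and step 4 is the first all-equal step.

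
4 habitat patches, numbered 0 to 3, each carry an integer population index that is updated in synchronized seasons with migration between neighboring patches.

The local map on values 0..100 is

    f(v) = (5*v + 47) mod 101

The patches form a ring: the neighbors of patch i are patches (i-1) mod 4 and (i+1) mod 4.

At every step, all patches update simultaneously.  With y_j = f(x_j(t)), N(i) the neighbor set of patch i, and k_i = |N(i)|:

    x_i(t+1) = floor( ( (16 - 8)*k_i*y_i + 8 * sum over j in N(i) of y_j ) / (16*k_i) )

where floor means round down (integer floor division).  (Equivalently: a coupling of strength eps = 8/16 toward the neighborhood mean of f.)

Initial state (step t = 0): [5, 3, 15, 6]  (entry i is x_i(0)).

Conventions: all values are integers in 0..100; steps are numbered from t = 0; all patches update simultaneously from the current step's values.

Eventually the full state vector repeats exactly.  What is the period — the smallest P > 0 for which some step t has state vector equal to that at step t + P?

Simulating step by step:
t=0: [5, 3, 15, 6]
t=1: [70, 54, 45, 61]
t=2: [62, 48, 50, 65]
t=3: [65, 79, 86, 71]
t=4: [68, 54, 70, 85]
t=5: [62, 51, 67, 78]
t=6: [60, 83, 72, 49]
t=7: [59, 40, 38, 56]
t=8: [36, 41, 34, 30]
t=9: [49, 35, 44, 58]
t=10: [58, 48, 46, 55]
t=11: [43, 69, 63, 36]
t=12: [58, 74, 58, 42]
t=13: [34, 23, 34, 44]
t=14: [39, 38, 39, 40]
t=15: [40, 37, 40, 42]
t=16: [43, 37, 43, 50]
t=17: [61, 45, 61, 77]
t=18: [49, 59, 49, 38]
t=19: [63, 64, 63, 62]
t=20: [59, 61, 59, 56]
t=21: [37, 44, 37, 31]
t=22: [31, 47, 31, 15]
t=23: [25, 40, 25, 10]
t=24: [71, 58, 71, 84]
t=25: [73, 66, 73, 81]
t=26: [34, 41, 34, 28]
t=27: [41, 32, 41, 50]
t=28: [50, 27, 50, 72]
t=29: [68, 88, 68, 49]
t=30: [85, 83, 85, 87]
t=31: [68, 63, 68, 73]
t=32: [58, 71, 58, 46]
t=33: [60, 66, 60, 54]
t=34: [44, 59, 44, 29]
t=35: [65, 52, 65, 78]
t=36: [43, 36, 43, 51]
t=37: [61, 42, 61, 80]
t=38: [49, 52, 49, 46]
t=39: [64, 47, 64, 82]
t=40: [65, 72, 65, 58]
t=41: [43, 36, 43, 51]

Answer: 5
Key observation: The state at step 36, [43, 36, 43, 51], reappears at step 41 — and no state repeats earlier — so the cycle the system enters has period 5.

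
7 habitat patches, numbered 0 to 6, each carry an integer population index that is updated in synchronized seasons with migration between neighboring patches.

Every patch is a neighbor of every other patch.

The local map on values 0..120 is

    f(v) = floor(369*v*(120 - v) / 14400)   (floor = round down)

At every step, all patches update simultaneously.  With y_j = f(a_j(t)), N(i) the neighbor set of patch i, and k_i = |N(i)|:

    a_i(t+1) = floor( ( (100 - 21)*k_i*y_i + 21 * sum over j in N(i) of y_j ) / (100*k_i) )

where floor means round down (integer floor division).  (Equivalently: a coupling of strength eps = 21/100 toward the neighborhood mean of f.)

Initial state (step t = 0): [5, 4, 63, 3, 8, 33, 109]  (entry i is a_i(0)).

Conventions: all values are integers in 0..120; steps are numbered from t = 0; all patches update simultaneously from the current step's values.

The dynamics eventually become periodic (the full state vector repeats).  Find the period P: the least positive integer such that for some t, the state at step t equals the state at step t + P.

Simulating step by step:
t=0: [5, 4, 63, 3, 8, 33, 109]
t=1: [19, 17, 78, 14, 25, 63, 31]
t=2: [52, 48, 77, 43, 60, 84, 68]
t=3: [89, 87, 84, 84, 90, 79, 89]
t=4: [70, 73, 76, 76, 70, 80, 70]
t=5: [88, 86, 85, 85, 88, 83, 88]
t=6: [72, 74, 75, 75, 72, 77, 72]
t=7: [87, 86, 86, 86, 87, 84, 87]
t=8: [73, 74, 74, 74, 73, 76, 73]
t=9: [86, 86, 86, 86, 86, 85, 86]
t=10: [74, 74, 74, 74, 74, 75, 74]
t=11: [86, 86, 86, 86, 86, 86, 86]
t=12: [74, 74, 74, 74, 74, 74, 74]
t=13: [87, 87, 87, 87, 87, 87, 87]
t=14: [73, 73, 73, 73, 73, 73, 73]
t=15: [87, 87, 87, 87, 87, 87, 87]

Answer: 2
Key observation: The state at step 13, [87, 87, 87, 87, 87, 87, 87], reappears at step 15 — and no state repeats earlier — so the cycle the system enters has period 2.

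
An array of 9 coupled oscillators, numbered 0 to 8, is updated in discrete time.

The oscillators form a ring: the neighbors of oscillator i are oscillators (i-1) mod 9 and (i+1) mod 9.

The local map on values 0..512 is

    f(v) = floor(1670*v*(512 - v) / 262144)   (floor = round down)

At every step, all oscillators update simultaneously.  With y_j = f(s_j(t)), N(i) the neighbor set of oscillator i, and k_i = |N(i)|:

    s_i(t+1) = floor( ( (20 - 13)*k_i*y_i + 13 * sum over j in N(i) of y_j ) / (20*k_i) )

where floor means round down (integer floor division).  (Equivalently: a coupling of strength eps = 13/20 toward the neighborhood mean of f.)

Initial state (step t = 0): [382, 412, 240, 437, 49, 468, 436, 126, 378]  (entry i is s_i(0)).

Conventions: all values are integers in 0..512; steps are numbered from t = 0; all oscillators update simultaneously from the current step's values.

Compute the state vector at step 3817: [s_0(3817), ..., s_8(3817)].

Answer: [252, 252, 252, 252, 252, 252, 252, 252, 252]
Key observation: The state at step 8, [417, 417, 417, 417, 417, 417, 417, 417, 417], reappears at step 10: the system is in a cycle of period 2 from step 8 on.  Therefore the state at step 3817 equals the state at step 8 + ((3817 - 8) mod 2) = 9, which is [252, 252, 252, 252, 252, 252, 252, 252, 252].

Derivation:
t=0: [382, 412, 240, 437, 49, 468, 436, 126, 378]
t=1: [300, 329, 298, 254, 160, 161, 216, 281, 315]
t=2: [394, 397, 402, 394, 377, 374, 393, 405, 404]
t=3: [287, 289, 288, 300, 316, 316, 300, 283, 282]
t=4: [411, 410, 408, 403, 397, 397, 403, 410, 412]
t=5: [264, 266, 271, 279, 286, 286, 278, 268, 263]
t=6: [416, 416, 415, 413, 411, 411, 413, 415, 416]
t=7: [254, 254, 256, 260, 262, 262, 260, 256, 254]
t=8: [417, 417, 417, 417, 417, 417, 417, 417, 417]
t=9: [252, 252, 252, 252, 252, 252, 252, 252, 252]
t=10: [417, 417, 417, 417, 417, 417, 417, 417, 417]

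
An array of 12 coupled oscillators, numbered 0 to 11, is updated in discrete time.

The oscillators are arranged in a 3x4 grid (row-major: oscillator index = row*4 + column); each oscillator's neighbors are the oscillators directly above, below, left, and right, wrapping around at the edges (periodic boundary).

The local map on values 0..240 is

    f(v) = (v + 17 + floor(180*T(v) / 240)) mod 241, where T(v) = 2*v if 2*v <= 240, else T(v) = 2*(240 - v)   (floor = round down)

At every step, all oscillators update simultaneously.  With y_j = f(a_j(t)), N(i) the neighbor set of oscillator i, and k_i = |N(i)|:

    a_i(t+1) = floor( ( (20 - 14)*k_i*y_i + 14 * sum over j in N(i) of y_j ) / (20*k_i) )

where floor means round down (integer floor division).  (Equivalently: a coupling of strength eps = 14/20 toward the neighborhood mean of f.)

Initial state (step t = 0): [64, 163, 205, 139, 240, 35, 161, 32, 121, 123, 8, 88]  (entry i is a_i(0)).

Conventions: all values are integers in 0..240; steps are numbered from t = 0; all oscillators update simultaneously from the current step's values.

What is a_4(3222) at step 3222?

Answer: a_4(3222) = 109
Key observation: The state at step 23, [48, 48, 48, 48, 48, 48, 48, 48, 48, 48, 48, 48], reappears at step 33: the system is in a cycle of period 10 from step 23 on.  Therefore the state at step 3222 equals the state at step 23 + ((3222 - 23) mod 10) = 32, which is [109, 109, 109, 109, 109, 109, 109, 109, 109, 109, 109, 109].

Derivation:
t=0: [64, 163, 205, 139, 240, 35, 161, 32, 121, 123, 8, 88]
t=1: [90, 84, 47, 115, 84, 66, 63, 94, 110, 69, 80, 119]
t=2: [99, 156, 159, 57, 110, 197, 147, 97, 101, 175, 164, 81]
t=3: [58, 46, 75, 103, 33, 49, 47, 91, 68, 45, 83, 111]
t=4: [127, 150, 152, 83, 115, 128, 139, 56, 133, 158, 158, 94]
t=5: [94, 63, 89, 119, 83, 64, 80, 110, 56, 62, 51, 92]
t=6: [113, 157, 178, 75, 136, 190, 172, 106, 119, 165, 154, 76]
t=7: [87, 51, 78, 122, 57, 52, 47, 104, 89, 56, 80, 128]
t=8: [178, 174, 163, 119, 162, 148, 147, 87, 180, 177, 165, 120]
t=9: [53, 51, 57, 93, 84, 55, 89, 116, 53, 50, 57, 93]
t=10: [137, 148, 143, 69, 158, 177, 165, 104, 136, 148, 143, 69]
t=11: [85, 60, 83, 119, 55, 55, 52, 96, 86, 60, 83, 119]
t=12: [178, 185, 174, 116, 156, 157, 152, 83, 178, 186, 174, 117]
t=13: [51, 47, 52, 87, 83, 52, 84, 111, 51, 47, 53, 87]
t=14: [172, 140, 174, 171, 152, 169, 154, 176, 172, 140, 174, 171]
t=15: [54, 57, 53, 49, 52, 59, 52, 52, 54, 57, 53, 49]
t=16: [150, 156, 148, 144, 151, 156, 150, 144, 150, 156, 148, 144]
t=17: [60, 59, 61, 63, 60, 58, 61, 62, 60, 59, 61, 63]
t=18: [167, 165, 169, 171, 167, 164, 168, 171, 167, 165, 169, 171]
t=19: [51, 52, 51, 50, 52, 52, 51, 50, 51, 52, 51, 50]
t=20: [144, 145, 144, 142, 145, 146, 144, 143, 144, 145, 144, 142]
t=21: [63, 63, 64, 64, 63, 63, 63, 64, 63, 63, 64, 64]
t=22: [174, 174, 175, 176, 174, 174, 175, 175, 174, 174, 175, 176]
t=23: [48, 48, 48, 48, 48, 48, 48, 48, 48, 48, 48, 48]
t=24: [137, 137, 137, 137, 137, 137, 137, 137, 137, 137, 137, 137]
t=25: [67, 67, 67, 67, 67, 67, 67, 67, 67, 67, 67, 67]
t=26: [184, 184, 184, 184, 184, 184, 184, 184, 184, 184, 184, 184]
t=27: [44, 44, 44, 44, 44, 44, 44, 44, 44, 44, 44, 44]
t=28: [127, 127, 127, 127, 127, 127, 127, 127, 127, 127, 127, 127]
t=29: [72, 72, 72, 72, 72, 72, 72, 72, 72, 72, 72, 72]
t=30: [197, 197, 197, 197, 197, 197, 197, 197, 197, 197, 197, 197]
t=31: [37, 37, 37, 37, 37, 37, 37, 37, 37, 37, 37, 37]
t=32: [109, 109, 109, 109, 109, 109, 109, 109, 109, 109, 109, 109]
t=33: [48, 48, 48, 48, 48, 48, 48, 48, 48, 48, 48, 48]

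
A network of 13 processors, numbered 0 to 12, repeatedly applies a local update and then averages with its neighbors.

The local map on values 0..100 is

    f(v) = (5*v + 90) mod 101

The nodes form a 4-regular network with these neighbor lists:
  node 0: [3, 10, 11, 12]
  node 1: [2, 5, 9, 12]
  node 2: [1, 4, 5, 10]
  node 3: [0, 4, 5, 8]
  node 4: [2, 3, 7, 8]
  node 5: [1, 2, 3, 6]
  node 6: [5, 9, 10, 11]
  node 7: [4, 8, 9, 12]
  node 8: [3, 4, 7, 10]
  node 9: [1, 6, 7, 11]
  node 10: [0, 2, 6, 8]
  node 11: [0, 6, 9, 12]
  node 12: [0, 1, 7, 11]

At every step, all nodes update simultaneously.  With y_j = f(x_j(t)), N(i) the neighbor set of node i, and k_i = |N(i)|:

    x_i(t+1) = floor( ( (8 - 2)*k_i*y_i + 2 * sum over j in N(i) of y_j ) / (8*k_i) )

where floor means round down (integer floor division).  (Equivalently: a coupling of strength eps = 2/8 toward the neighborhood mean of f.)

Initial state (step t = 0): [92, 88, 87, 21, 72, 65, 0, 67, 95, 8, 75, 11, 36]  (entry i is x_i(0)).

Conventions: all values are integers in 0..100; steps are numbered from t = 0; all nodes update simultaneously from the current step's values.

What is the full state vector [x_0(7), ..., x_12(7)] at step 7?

Answer: [14, 70, 58, 9, 26, 43, 42, 72, 10, 48, 32, 47, 49]

Derivation:
t=0: [92, 88, 87, 21, 72, 65, 0, 67, 95, 8, 75, 11, 36]
t=1: [50, 26, 23, 80, 46, 22, 76, 28, 58, 33, 59, 47, 59]
t=2: [44, 28, 15, 78, 24, 85, 65, 35, 71, 48, 72, 31, 68]
t=3: [17, 28, 53, 61, 21, 18, 16, 53, 42, 29, 42, 36, 28]
t=4: [73, 33, 57, 90, 88, 74, 69, 54, 94, 38, 91, 63, 34]
t=5: [46, 56, 64, 37, 32, 53, 34, 56, 51, 67, 43, 14, 53]
t=6: [24, 58, 15, 64, 47, 51, 51, 60, 43, 31, 9, 53, 52]
t=7: [14, 70, 58, 9, 26, 43, 42, 72, 10, 48, 32, 47, 49]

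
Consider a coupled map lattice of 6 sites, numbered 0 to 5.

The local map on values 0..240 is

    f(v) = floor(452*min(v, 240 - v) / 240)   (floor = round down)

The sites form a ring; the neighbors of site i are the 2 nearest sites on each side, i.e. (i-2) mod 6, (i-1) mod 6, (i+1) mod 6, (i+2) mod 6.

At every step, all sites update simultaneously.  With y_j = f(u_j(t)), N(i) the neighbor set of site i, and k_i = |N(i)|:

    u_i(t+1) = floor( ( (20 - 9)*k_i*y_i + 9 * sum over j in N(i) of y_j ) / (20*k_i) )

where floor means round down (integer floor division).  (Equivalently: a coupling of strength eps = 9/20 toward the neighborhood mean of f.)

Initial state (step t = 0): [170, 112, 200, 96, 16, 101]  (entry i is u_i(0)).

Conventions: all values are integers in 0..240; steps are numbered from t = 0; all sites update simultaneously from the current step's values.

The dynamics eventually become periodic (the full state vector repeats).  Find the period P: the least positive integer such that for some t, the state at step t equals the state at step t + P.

Simulating step by step:
t=0: [170, 112, 200, 96, 16, 101]
t=1: [128, 180, 103, 155, 81, 166]
t=2: [182, 141, 177, 155, 162, 147]
t=3: [130, 165, 132, 158, 143, 163]
t=4: [189, 157, 188, 160, 179, 156]
t=5: [111, 142, 111, 141, 119, 144]
t=6: [204, 189, 205, 191, 211, 189]
t=7: [71, 88, 70, 85, 65, 87]
t=8: [138, 156, 137, 153, 133, 154]
t=9: [185, 166, 186, 169, 190, 168]
t=10: [109, 129, 108, 125, 104, 127]
t=11: [204, 209, 204, 210, 201, 209]
t=12: [65, 59, 65, 59, 68, 60]
t=13: [120, 113, 120, 114, 123, 115]
t=14: [222, 215, 222, 216, 220, 216]
t=15: [36, 43, 36, 42, 37, 42]
t=16: [70, 76, 70, 76, 70, 76]
t=17: [133, 140, 133, 140, 133, 140]
t=18: [198, 190, 198, 190, 198, 190]
t=19: [82, 90, 82, 90, 82, 90]
t=20: [157, 165, 157, 165, 157, 165]
t=21: [152, 144, 152, 144, 152, 144]
t=22: [168, 176, 168, 176, 168, 176]
t=23: [131, 123, 131, 123, 131, 123]
t=24: [208, 216, 208, 216, 208, 216]
t=25: [56, 48, 56, 48, 56, 48]
t=26: [101, 93, 101, 93, 101, 93]
t=27: [186, 178, 186, 178, 186, 178]
t=28: [104, 112, 104, 112, 104, 112]
t=29: [198, 206, 198, 206, 198, 206]
t=30: [75, 67, 75, 67, 75, 67]
t=31: [137, 129, 137, 129, 137, 129]
t=32: [196, 205, 196, 205, 196, 205]
t=33: [78, 68, 78, 68, 78, 68]
t=34: [141, 132, 141, 132, 141, 132]
t=35: [189, 199, 189, 199, 189, 199]
t=36: [91, 81, 91, 81, 91, 81]
t=37: [166, 156, 166, 156, 166, 156]
t=38: [143, 153, 143, 153, 143, 153]
t=39: [177, 167, 177, 167, 177, 167]
t=40: [122, 132, 122, 132, 122, 132]
t=41: [217, 207, 217, 207, 217, 207]
t=42: [47, 57, 47, 57, 47, 57]
t=43: [92, 102, 92, 102, 92, 102]
t=44: [177, 187, 177, 187, 177, 187]
t=45: [113, 103, 113, 103, 113, 103]
t=46: [207, 197, 207, 197, 207, 197]
t=47: [66, 75, 66, 75, 66, 75]
t=48: [127, 137, 127, 137, 127, 137]
t=49: [207, 197, 207, 197, 207, 197]

Answer: 3
Key observation: The state at step 46, [207, 197, 207, 197, 207, 197], reappears at step 49 — and no state repeats earlier — so the cycle the system enters has period 3.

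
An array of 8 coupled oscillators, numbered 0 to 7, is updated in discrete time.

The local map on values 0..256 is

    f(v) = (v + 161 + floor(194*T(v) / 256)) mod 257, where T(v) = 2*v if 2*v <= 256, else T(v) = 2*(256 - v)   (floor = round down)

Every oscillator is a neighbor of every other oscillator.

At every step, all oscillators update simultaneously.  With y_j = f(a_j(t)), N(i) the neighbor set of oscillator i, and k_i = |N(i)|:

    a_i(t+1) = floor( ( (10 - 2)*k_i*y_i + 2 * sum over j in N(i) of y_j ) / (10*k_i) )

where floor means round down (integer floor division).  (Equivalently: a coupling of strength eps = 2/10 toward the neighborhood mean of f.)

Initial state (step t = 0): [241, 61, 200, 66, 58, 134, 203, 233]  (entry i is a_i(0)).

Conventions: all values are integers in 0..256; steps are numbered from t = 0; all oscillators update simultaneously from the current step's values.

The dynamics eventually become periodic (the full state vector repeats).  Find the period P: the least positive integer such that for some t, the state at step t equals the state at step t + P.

Answer: 2
Key observation: The state at step 8, [193, 193, 193, 193, 193, 193, 193, 193], reappears at step 10 — and no state repeats earlier — so the cycle the system enters has period 2.

Derivation:
t=0: [241, 61, 200, 66, 58, 134, 203, 233]
t=1: [160, 75, 176, 85, 69, 203, 176, 163]
t=2: [198, 107, 191, 127, 96, 181, 191, 196]
t=3: [188, 176, 191, 215, 154, 195, 191, 189]
t=4: [195, 199, 193, 184, 208, 191, 193, 194]
t=5: [191, 189, 191, 195, 185, 192, 191, 191]
t=6: [193, 193, 193, 191, 195, 193, 193, 193]
t=7: [192, 192, 192, 192, 191, 192, 192, 192]
t=8: [193, 193, 193, 193, 193, 193, 193, 193]
t=9: [192, 192, 192, 192, 192, 192, 192, 192]
t=10: [193, 193, 193, 193, 193, 193, 193, 193]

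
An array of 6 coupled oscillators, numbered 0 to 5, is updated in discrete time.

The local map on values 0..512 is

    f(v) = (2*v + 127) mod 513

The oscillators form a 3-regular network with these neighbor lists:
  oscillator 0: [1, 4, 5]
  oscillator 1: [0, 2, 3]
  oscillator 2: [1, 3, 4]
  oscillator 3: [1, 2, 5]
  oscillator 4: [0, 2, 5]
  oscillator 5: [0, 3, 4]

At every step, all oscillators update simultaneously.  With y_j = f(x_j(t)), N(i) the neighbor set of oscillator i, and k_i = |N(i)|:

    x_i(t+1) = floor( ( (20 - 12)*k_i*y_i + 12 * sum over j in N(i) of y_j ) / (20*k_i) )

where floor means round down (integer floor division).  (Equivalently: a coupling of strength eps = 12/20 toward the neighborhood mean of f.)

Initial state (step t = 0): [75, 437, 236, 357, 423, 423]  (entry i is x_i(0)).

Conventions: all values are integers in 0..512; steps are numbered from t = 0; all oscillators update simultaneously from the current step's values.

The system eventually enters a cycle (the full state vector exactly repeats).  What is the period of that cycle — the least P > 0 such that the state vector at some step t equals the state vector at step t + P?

Answer: 18
Key observation: The state at step 80, [296, 296, 296, 296, 296, 296], reappears at step 98 — and no state repeats earlier — so the cycle the system enters has period 18.

Derivation:
t=0: [75, 437, 236, 357, 423, 423]
t=1: [392, 333, 289, 338, 348, 397]
t=2: [358, 288, 252, 292, 323, 362]
t=3: [289, 205, 176, 208, 261, 292]
t=4: [148, 149, 229, 152, 228, 150]
t=5: [353, 355, 214, 357, 212, 355]
t=6: [265, 267, 154, 269, 152, 266]
t=7: [202, 205, 320, 206, 317, 203]
t=8: [65, 69, 161, 70, 157, 66]
t=9: [295, 300, 374, 301, 369, 296]
t=10: [236, 242, 301, 242, 295, 236]
t=11: [112, 119, 166, 119, 159, 112]
t=12: [372, 381, 418, 381, 410, 372]
t=13: [376, 387, 417, 387, 406, 376]
t=14: [382, 395, 419, 395, 406, 382]
t=15: [392, 408, 427, 408, 412, 392]
t=16: [412, 431, 446, 431, 428, 412]
t=17: [452, 474, 486, 474, 464, 452]
t=18: [18, 45, 54, 45, 28, 18]
t=19: [177, 209, 217, 209, 185, 177]
t=20: [394, 125, 131, 125, 400, 394]
t=21: [399, 384, 389, 384, 404, 399]
t=22: [408, 390, 394, 390, 412, 408]
t=23: [424, 402, 406, 402, 427, 424]
t=24: [454, 428, 431, 428, 457, 454]
t=25: [102, 379, 381, 379, 104, 102]
t=26: [340, 364, 366, 364, 341, 340]
t=27: [304, 333, 334, 333, 305, 304]
t=28: [234, 268, 269, 268, 234, 234]
t=29: [95, 136, 137, 136, 96, 95]
t=30: [333, 383, 383, 383, 334, 333]
t=31: [300, 360, 360, 360, 300, 300]
t=32: [238, 310, 310, 310, 238, 238]
t=33: [118, 205, 205, 205, 118, 118]
t=34: [295, 91, 91, 91, 295, 295]
t=35: [225, 288, 288, 288, 225, 225]
t=36: [89, 164, 164, 164, 89, 89]
t=37: [335, 425, 425, 425, 335, 335]
t=38: [320, 428, 428, 428, 320, 320]
t=39: [297, 426, 426, 426, 297, 297]
t=40: [259, 414, 414, 414, 259, 259]
t=41: [194, 380, 380, 380, 194, 194]
t=42: [76, 299, 299, 299, 76, 76]
t=43: [265, 225, 225, 225, 265, 265]
t=44: [128, 80, 80, 80, 128, 128]
t=45: [363, 306, 306, 306, 363, 363]
t=46: [317, 248, 248, 248, 317, 317]
t=47: [220, 137, 137, 137, 220, 220]
t=48: [123, 331, 331, 331, 123, 123]
t=49: [353, 295, 295, 295, 353, 353]
t=50: [296, 227, 227, 227, 296, 296]
t=51: [178, 95, 95, 95, 178, 178]
t=52: [449, 350, 350, 350, 449, 449]
t=53: [472, 353, 353, 353, 472, 472]
t=54: [100, 265, 265, 265, 100, 100]
t=55: [290, 180, 180, 180, 290, 290]
t=56: [252, 428, 428, 428, 252, 252]
t=57: [188, 399, 399, 399, 188, 188]
t=58: [484, 430, 430, 430, 484, 484]
t=59: [150, 393, 393, 393, 150, 150]
t=60: [421, 405, 405, 405, 421, 421]
t=61: [449, 430, 430, 430, 449, 449]
t=62: [504, 481, 481, 481, 504, 504]
t=63: [99, 72, 72, 72, 99, 99]
t=64: [314, 281, 281, 281, 314, 314]
t=65: [228, 189, 189, 189, 228, 228]
t=66: [157, 418, 418, 418, 157, 157]
t=67: [442, 448, 448, 448, 442, 442]
t=68: [500, 507, 507, 507, 500, 500]
t=69: [103, 112, 112, 112, 103, 103]
t=70: [336, 347, 347, 347, 336, 336]
t=71: [290, 303, 303, 303, 290, 290]
t=72: [199, 214, 214, 214, 199, 199]
t=73: [18, 36, 36, 36, 18, 18]
t=74: [170, 191, 191, 191, 170, 170]
t=75: [475, 500, 500, 500, 475, 475]
t=76: [61, 91, 91, 91, 61, 61]
t=77: [261, 297, 297, 297, 261, 261]
t=78: [150, 193, 193, 193, 150, 150]
t=79: [341, 85, 85, 85, 341, 341]
t=80: [296, 296, 296, 296, 296, 296]
t=81: [206, 206, 206, 206, 206, 206]
t=82: [26, 26, 26, 26, 26, 26]
t=83: [179, 179, 179, 179, 179, 179]
t=84: [485, 485, 485, 485, 485, 485]
t=85: [71, 71, 71, 71, 71, 71]
t=86: [269, 269, 269, 269, 269, 269]
t=87: [152, 152, 152, 152, 152, 152]
t=88: [431, 431, 431, 431, 431, 431]
t=89: [476, 476, 476, 476, 476, 476]
t=90: [53, 53, 53, 53, 53, 53]
t=91: [233, 233, 233, 233, 233, 233]
t=92: [80, 80, 80, 80, 80, 80]
t=93: [287, 287, 287, 287, 287, 287]
t=94: [188, 188, 188, 188, 188, 188]
t=95: [503, 503, 503, 503, 503, 503]
t=96: [107, 107, 107, 107, 107, 107]
t=97: [341, 341, 341, 341, 341, 341]
t=98: [296, 296, 296, 296, 296, 296]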